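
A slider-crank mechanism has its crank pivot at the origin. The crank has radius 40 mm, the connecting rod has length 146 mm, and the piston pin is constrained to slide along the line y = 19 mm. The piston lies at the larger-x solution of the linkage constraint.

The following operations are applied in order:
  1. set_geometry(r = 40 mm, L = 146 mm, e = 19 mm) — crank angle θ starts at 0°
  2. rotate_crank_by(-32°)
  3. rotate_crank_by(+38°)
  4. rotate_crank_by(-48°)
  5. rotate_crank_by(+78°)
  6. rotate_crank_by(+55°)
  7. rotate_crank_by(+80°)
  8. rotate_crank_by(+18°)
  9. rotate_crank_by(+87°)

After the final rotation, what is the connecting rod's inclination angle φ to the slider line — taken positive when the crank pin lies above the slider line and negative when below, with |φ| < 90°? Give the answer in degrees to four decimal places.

set_geometry: r = 40 mm, L = 146 mm, e = 19 mm; θ ← 0°
rotate_crank_by(-32°): θ ← 0° -32° = -32°
rotate_crank_by(+38°): θ ← -32° +38° = 6°
rotate_crank_by(-48°): θ ← 6° -48° = -42°
rotate_crank_by(+78°): θ ← -42° +78° = 36°
rotate_crank_by(+55°): θ ← 36° +55° = 91°
rotate_crank_by(+80°): θ ← 91° +80° = 171°
rotate_crank_by(+18°): θ ← 171° +18° = 189°
rotate_crank_by(+87°): θ ← 189° +87° = 276°
crank pin P = (r cos θ, r sin θ) = (4.181139, -39.780876)
h = r sin θ − e = -39.780876 − 19 = -58.780876
sin φ = h / L = -58.780876 / 146 = -0.40260874
φ = arcsin(-0.40260874) = -23.741365°

-23.7414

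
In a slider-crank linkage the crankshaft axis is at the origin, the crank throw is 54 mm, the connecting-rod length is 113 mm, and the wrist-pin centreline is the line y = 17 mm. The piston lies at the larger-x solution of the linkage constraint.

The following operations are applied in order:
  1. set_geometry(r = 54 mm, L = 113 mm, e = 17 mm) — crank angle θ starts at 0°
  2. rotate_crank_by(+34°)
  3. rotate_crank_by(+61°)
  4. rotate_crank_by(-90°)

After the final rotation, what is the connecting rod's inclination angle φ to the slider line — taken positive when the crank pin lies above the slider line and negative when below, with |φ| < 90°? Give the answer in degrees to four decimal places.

set_geometry: r = 54 mm, L = 113 mm, e = 17 mm; θ ← 0°
rotate_crank_by(+34°): θ ← 0° +34° = 34°
rotate_crank_by(+61°): θ ← 34° +61° = 95°
rotate_crank_by(-90°): θ ← 95° -90° = 5°
crank pin P = (r cos θ, r sin θ) = (53.794514, 4.706410)
h = r sin θ − e = 4.706410 − 17 = -12.293590
sin φ = h / L = -12.293590 / 113 = -0.10879283
φ = arcsin(-0.10879283) = -6.245732°

-6.2457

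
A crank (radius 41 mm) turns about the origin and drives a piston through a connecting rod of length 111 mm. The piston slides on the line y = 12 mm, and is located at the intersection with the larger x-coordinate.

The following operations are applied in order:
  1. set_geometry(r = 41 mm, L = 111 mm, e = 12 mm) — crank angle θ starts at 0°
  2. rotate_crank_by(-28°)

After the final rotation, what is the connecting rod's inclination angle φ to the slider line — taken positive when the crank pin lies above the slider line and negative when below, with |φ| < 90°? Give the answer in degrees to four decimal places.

set_geometry: r = 41 mm, L = 111 mm, e = 12 mm; θ ← 0°
rotate_crank_by(-28°): θ ← 0° -28° = -28°
crank pin P = (r cos θ, r sin θ) = (36.200851, -19.248334)
h = r sin θ − e = -19.248334 − 12 = -31.248334
sin φ = h / L = -31.248334 / 111 = -0.28151652
φ = arcsin(-0.28151652) = -16.350736°

-16.3507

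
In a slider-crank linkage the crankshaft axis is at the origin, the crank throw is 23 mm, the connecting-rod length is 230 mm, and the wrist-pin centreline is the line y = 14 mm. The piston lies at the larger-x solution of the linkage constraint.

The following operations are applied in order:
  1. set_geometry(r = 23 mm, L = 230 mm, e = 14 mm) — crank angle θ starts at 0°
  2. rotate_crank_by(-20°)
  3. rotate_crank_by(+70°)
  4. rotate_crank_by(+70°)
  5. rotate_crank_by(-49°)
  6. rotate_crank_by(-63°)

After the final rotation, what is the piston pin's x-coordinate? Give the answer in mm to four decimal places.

252.5225

set_geometry: r = 23 mm, L = 230 mm, e = 14 mm; θ ← 0°
rotate_crank_by(-20°): θ ← 0° -20° = -20°
rotate_crank_by(+70°): θ ← -20° +70° = 50°
rotate_crank_by(+70°): θ ← 50° +70° = 120°
rotate_crank_by(-49°): θ ← 120° -49° = 71°
rotate_crank_by(-63°): θ ← 71° -63° = 8°
crank pin P = (r cos θ, r sin θ) = (22.776166, 3.200981)
h = r sin θ − e = 3.200981 − 14 = -10.799019
x = r cos θ + √(L² − h²) = 22.776166 + √(52900.0 − 116.6188) = 22.776166 + 229.746341 = 252.522507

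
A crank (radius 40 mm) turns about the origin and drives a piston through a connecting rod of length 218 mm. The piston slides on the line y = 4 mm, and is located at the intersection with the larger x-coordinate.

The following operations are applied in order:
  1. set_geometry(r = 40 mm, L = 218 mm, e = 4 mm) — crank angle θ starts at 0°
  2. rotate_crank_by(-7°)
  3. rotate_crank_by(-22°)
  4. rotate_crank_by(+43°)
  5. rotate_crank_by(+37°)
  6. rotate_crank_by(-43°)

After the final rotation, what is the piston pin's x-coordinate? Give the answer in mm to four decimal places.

257.6051

set_geometry: r = 40 mm, L = 218 mm, e = 4 mm; θ ← 0°
rotate_crank_by(-7°): θ ← 0° -7° = -7°
rotate_crank_by(-22°): θ ← -7° -22° = -29°
rotate_crank_by(+43°): θ ← -29° +43° = 14°
rotate_crank_by(+37°): θ ← 14° +37° = 51°
rotate_crank_by(-43°): θ ← 51° -43° = 8°
crank pin P = (r cos θ, r sin θ) = (39.610723, 5.566924)
h = r sin θ − e = 5.566924 − 4 = 1.566924
x = r cos θ + √(L² − h²) = 39.610723 + √(47524.0 − 2.4553) = 39.610723 + 217.994369 = 257.605091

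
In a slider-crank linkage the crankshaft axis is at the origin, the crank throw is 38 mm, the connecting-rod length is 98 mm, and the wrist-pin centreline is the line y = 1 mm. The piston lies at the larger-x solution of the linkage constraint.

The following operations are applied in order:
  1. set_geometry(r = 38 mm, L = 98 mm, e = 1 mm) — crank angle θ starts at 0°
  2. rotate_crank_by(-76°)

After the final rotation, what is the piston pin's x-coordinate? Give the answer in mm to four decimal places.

99.5798

set_geometry: r = 38 mm, L = 98 mm, e = 1 mm; θ ← 0°
rotate_crank_by(-76°): θ ← 0° -76° = -76°
crank pin P = (r cos θ, r sin θ) = (9.193032, -36.871238)
h = r sin θ − e = -36.871238 − 1 = -37.871238
x = r cos θ + √(L² − h²) = 9.193032 + √(9604.0 − 1434.2306) = 9.193032 + 90.386776 = 99.579809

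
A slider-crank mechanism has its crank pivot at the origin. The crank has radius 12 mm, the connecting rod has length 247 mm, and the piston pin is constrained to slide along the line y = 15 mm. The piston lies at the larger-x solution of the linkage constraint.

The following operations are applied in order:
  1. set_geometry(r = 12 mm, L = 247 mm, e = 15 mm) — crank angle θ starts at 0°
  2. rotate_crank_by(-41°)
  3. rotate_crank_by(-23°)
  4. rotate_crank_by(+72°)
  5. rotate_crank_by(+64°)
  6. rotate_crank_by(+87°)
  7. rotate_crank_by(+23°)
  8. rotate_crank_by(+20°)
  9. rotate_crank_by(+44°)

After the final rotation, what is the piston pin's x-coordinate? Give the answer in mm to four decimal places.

set_geometry: r = 12 mm, L = 247 mm, e = 15 mm; θ ← 0°
rotate_crank_by(-41°): θ ← 0° -41° = -41°
rotate_crank_by(-23°): θ ← -41° -23° = -64°
rotate_crank_by(+72°): θ ← -64° +72° = 8°
rotate_crank_by(+64°): θ ← 8° +64° = 72°
rotate_crank_by(+87°): θ ← 72° +87° = 159°
rotate_crank_by(+23°): θ ← 159° +23° = 182°
rotate_crank_by(+20°): θ ← 182° +20° = 202°
rotate_crank_by(+44°): θ ← 202° +44° = 246°
crank pin P = (r cos θ, r sin θ) = (-4.880840, -10.962545)
h = r sin θ − e = -10.962545 − 15 = -25.962545
x = r cos θ + √(L² − h²) = -4.880840 + √(61009.0 − 674.0538) = -4.880840 + 245.631729 = 240.750889

240.7509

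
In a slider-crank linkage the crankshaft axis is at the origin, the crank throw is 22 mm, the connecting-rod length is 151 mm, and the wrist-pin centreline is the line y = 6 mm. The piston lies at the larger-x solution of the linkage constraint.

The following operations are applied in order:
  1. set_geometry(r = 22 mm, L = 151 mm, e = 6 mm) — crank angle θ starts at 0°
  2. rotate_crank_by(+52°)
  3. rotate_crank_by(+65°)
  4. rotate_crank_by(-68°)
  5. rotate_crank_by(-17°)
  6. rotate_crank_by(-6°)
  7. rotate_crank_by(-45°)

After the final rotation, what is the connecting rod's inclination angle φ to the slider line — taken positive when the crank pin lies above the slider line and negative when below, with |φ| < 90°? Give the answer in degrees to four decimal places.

-5.0008

set_geometry: r = 22 mm, L = 151 mm, e = 6 mm; θ ← 0°
rotate_crank_by(+52°): θ ← 0° +52° = 52°
rotate_crank_by(+65°): θ ← 52° +65° = 117°
rotate_crank_by(-68°): θ ← 117° -68° = 49°
rotate_crank_by(-17°): θ ← 49° -17° = 32°
rotate_crank_by(-6°): θ ← 32° -6° = 26°
rotate_crank_by(-45°): θ ← 26° -45° = -19°
crank pin P = (r cos θ, r sin θ) = (20.801409, -7.162499)
h = r sin θ − e = -7.162499 − 6 = -13.162499
sin φ = h / L = -13.162499 / 151 = -0.08716887
φ = arcsin(-0.08716887) = -5.000755°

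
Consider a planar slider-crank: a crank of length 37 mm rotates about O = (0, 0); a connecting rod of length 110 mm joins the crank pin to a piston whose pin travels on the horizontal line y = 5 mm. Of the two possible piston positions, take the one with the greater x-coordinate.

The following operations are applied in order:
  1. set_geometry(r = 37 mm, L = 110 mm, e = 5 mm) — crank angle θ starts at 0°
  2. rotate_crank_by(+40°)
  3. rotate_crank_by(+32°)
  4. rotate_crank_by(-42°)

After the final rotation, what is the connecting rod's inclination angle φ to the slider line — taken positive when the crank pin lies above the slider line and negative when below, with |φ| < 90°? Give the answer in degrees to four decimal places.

set_geometry: r = 37 mm, L = 110 mm, e = 5 mm; θ ← 0°
rotate_crank_by(+40°): θ ← 0° +40° = 40°
rotate_crank_by(+32°): θ ← 40° +32° = 72°
rotate_crank_by(-42°): θ ← 72° -42° = 30°
crank pin P = (r cos θ, r sin θ) = (32.042940, 18.500000)
h = r sin θ − e = 18.500000 − 5 = 13.500000
sin φ = h / L = 13.500000 / 110 = 0.12272727
φ = arcsin(0.12272727) = 7.049528°

7.0495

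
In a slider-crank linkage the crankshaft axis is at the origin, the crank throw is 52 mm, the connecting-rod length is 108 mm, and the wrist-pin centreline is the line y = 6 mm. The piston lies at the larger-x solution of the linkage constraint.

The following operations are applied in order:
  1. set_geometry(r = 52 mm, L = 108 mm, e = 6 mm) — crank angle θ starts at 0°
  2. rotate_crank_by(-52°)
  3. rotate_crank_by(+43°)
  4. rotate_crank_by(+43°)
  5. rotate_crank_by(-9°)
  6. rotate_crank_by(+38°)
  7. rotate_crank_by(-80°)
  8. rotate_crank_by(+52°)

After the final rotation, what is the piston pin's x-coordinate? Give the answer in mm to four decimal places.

147.9350

set_geometry: r = 52 mm, L = 108 mm, e = 6 mm; θ ← 0°
rotate_crank_by(-52°): θ ← 0° -52° = -52°
rotate_crank_by(+43°): θ ← -52° +43° = -9°
rotate_crank_by(+43°): θ ← -9° +43° = 34°
rotate_crank_by(-9°): θ ← 34° -9° = 25°
rotate_crank_by(+38°): θ ← 25° +38° = 63°
rotate_crank_by(-80°): θ ← 63° -80° = -17°
rotate_crank_by(+52°): θ ← -17° +52° = 35°
crank pin P = (r cos θ, r sin θ) = (42.595906, 29.825975)
h = r sin θ − e = 29.825975 − 6 = 23.825975
x = r cos θ + √(L² − h²) = 42.595906 + √(11664.0 − 567.6771) = 42.595906 + 105.339085 = 147.934992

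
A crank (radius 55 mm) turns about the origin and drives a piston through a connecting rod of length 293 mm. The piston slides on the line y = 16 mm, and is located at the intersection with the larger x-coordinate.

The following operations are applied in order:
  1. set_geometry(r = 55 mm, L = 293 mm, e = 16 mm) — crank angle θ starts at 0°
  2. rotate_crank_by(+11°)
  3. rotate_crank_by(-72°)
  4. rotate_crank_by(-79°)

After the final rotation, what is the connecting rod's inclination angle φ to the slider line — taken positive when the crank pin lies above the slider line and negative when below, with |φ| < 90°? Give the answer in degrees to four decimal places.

set_geometry: r = 55 mm, L = 293 mm, e = 16 mm; θ ← 0°
rotate_crank_by(+11°): θ ← 0° +11° = 11°
rotate_crank_by(-72°): θ ← 11° -72° = -61°
rotate_crank_by(-79°): θ ← -61° -79° = -140°
crank pin P = (r cos θ, r sin θ) = (-42.132444, -35.353319)
h = r sin θ − e = -35.353319 − 16 = -51.353319
sin φ = h / L = -51.353319 / 293 = -0.17526730
φ = arcsin(-0.17526730) = -10.094214°

-10.0942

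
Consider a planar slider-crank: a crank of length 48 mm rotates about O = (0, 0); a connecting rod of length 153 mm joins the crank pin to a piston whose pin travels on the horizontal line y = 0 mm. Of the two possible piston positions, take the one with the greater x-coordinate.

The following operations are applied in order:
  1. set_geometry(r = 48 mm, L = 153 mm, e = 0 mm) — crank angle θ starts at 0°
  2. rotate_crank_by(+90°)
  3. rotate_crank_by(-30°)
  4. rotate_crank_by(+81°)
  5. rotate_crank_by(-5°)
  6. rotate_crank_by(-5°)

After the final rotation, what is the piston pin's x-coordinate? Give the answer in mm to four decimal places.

set_geometry: r = 48 mm, L = 153 mm, e = 0 mm; θ ← 0°
rotate_crank_by(+90°): θ ← 0° +90° = 90°
rotate_crank_by(-30°): θ ← 90° -30° = 60°
rotate_crank_by(+81°): θ ← 60° +81° = 141°
rotate_crank_by(-5°): θ ← 141° -5° = 136°
rotate_crank_by(-5°): θ ← 136° -5° = 131°
crank pin P = (r cos θ, r sin θ) = (-31.490833, 36.226060)
h = r sin θ − e = 36.226060 − 0 = 36.226060
x = r cos θ + √(L² − h²) = -31.490833 + √(23409.0 − 1312.3274) = -31.490833 + 148.649496 = 117.158662

117.1587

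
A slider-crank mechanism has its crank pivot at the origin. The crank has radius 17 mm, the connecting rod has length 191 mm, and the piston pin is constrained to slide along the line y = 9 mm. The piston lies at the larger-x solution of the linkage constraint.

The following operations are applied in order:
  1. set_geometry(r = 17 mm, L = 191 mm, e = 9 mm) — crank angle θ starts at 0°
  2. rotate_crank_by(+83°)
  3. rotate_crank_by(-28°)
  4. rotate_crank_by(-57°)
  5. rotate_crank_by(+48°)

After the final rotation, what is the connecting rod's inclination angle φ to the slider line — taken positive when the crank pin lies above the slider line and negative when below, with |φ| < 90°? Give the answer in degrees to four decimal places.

0.9686

set_geometry: r = 17 mm, L = 191 mm, e = 9 mm; θ ← 0°
rotate_crank_by(+83°): θ ← 0° +83° = 83°
rotate_crank_by(-28°): θ ← 83° -28° = 55°
rotate_crank_by(-57°): θ ← 55° -57° = -2°
rotate_crank_by(+48°): θ ← -2° +48° = 46°
crank pin P = (r cos θ, r sin θ) = (11.809192, 12.228777)
h = r sin θ − e = 12.228777 − 9 = 3.228777
sin φ = h / L = 3.228777 / 191 = 0.01690459
φ = arcsin(0.01690459) = 0.968608°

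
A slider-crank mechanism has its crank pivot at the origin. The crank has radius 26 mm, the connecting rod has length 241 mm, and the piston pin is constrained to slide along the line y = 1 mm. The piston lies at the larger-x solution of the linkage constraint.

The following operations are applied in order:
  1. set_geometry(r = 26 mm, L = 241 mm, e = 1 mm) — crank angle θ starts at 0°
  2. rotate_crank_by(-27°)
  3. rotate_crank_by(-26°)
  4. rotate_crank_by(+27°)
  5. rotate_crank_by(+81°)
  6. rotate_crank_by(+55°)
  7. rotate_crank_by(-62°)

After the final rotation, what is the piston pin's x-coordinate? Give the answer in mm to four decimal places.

257.6999

set_geometry: r = 26 mm, L = 241 mm, e = 1 mm; θ ← 0°
rotate_crank_by(-27°): θ ← 0° -27° = -27°
rotate_crank_by(-26°): θ ← -27° -26° = -53°
rotate_crank_by(+27°): θ ← -53° +27° = -26°
rotate_crank_by(+81°): θ ← -26° +81° = 55°
rotate_crank_by(+55°): θ ← 55° +55° = 110°
rotate_crank_by(-62°): θ ← 110° -62° = 48°
crank pin P = (r cos θ, r sin θ) = (17.397396, 19.321765)
h = r sin θ − e = 19.321765 − 1 = 18.321765
x = r cos θ + √(L² − h²) = 17.397396 + √(58081.0 − 335.6871) = 17.397396 + 240.302545 = 257.699940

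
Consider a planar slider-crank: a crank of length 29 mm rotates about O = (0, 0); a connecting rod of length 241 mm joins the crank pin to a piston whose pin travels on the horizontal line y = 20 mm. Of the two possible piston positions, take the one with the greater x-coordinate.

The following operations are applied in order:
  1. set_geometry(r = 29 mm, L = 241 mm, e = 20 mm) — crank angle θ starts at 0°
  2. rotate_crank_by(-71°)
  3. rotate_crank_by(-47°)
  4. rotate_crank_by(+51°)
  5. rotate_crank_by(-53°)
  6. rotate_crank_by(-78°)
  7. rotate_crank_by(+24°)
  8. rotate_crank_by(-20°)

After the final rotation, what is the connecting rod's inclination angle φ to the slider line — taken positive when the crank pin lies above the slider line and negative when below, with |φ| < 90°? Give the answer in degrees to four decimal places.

-3.0884

set_geometry: r = 29 mm, L = 241 mm, e = 20 mm; θ ← 0°
rotate_crank_by(-71°): θ ← 0° -71° = -71°
rotate_crank_by(-47°): θ ← -71° -47° = -118°
rotate_crank_by(+51°): θ ← -118° +51° = -67°
rotate_crank_by(-53°): θ ← -67° -53° = -120°
rotate_crank_by(-78°): θ ← -120° -78° = -198°
rotate_crank_by(+24°): θ ← -198° +24° = -174°
rotate_crank_by(-20°): θ ← -174° -20° = -194°
crank pin P = (r cos θ, r sin θ) = (-28.138576, 7.015735)
h = r sin θ − e = 7.015735 − 20 = -12.984265
sin φ = h / L = -12.984265 / 241 = -0.05387662
φ = arcsin(-0.05387662) = -3.088398°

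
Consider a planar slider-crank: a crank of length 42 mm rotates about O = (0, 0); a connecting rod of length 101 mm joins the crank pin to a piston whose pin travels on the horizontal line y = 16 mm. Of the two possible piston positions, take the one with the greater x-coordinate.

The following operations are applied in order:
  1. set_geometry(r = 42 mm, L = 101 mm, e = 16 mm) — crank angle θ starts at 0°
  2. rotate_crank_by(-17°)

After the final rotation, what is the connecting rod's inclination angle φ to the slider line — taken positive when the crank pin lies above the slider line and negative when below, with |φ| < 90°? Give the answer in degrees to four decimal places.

set_geometry: r = 42 mm, L = 101 mm, e = 16 mm; θ ← 0°
rotate_crank_by(-17°): θ ← 0° -17° = -17°
crank pin P = (r cos θ, r sin θ) = (40.164800, -12.279612)
h = r sin θ − e = -12.279612 − 16 = -28.279612
sin φ = h / L = -28.279612 / 101 = -0.27999615
φ = arcsin(-0.27999615) = -16.259975°

-16.2600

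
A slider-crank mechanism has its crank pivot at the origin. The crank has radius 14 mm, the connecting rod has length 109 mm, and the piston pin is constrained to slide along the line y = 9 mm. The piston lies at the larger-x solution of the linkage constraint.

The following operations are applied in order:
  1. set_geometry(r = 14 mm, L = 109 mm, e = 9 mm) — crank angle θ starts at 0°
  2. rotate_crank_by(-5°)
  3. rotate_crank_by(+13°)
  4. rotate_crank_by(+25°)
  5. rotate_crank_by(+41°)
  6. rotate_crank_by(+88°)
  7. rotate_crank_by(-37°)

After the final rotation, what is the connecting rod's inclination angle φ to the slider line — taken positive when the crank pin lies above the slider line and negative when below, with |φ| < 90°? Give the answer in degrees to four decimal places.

set_geometry: r = 14 mm, L = 109 mm, e = 9 mm; θ ← 0°
rotate_crank_by(-5°): θ ← 0° -5° = -5°
rotate_crank_by(+13°): θ ← -5° +13° = 8°
rotate_crank_by(+25°): θ ← 8° +25° = 33°
rotate_crank_by(+41°): θ ← 33° +41° = 74°
rotate_crank_by(+88°): θ ← 74° +88° = 162°
rotate_crank_by(-37°): θ ← 162° -37° = 125°
crank pin P = (r cos θ, r sin θ) = (-8.030070, 11.468129)
h = r sin θ − e = 11.468129 − 9 = 2.468129
sin φ = h / L = 2.468129 / 109 = 0.02264338
φ = arcsin(0.02264338) = 1.297481°

1.2975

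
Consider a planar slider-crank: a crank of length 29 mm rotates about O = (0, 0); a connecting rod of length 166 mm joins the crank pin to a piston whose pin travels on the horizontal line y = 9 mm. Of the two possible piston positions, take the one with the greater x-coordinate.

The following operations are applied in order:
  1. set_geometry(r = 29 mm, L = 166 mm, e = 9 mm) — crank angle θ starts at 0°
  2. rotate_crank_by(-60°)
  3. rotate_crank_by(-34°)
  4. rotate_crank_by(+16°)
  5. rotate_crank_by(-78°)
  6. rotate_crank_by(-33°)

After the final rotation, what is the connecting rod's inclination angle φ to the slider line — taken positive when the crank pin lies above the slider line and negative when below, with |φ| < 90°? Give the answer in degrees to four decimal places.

-1.5408

set_geometry: r = 29 mm, L = 166 mm, e = 9 mm; θ ← 0°
rotate_crank_by(-60°): θ ← 0° -60° = -60°
rotate_crank_by(-34°): θ ← -60° -34° = -94°
rotate_crank_by(+16°): θ ← -94° +16° = -78°
rotate_crank_by(-78°): θ ← -78° -78° = -156°
rotate_crank_by(-33°): θ ← -156° -33° = -189°
crank pin P = (r cos θ, r sin θ) = (-28.642962, 4.536599)
h = r sin θ − e = 4.536599 − 9 = -4.463401
sin φ = h / L = -4.463401 / 166 = -0.02688795
φ = arcsin(-0.02688795) = -1.540752°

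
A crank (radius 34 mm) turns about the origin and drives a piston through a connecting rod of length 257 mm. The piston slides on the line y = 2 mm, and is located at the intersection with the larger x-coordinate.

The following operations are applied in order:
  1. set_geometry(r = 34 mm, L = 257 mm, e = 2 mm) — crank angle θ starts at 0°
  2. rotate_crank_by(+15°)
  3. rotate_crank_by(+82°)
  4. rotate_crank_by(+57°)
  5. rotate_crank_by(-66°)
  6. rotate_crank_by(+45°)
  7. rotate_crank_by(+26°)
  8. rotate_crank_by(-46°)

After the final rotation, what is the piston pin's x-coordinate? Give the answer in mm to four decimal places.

242.0398

set_geometry: r = 34 mm, L = 257 mm, e = 2 mm; θ ← 0°
rotate_crank_by(+15°): θ ← 0° +15° = 15°
rotate_crank_by(+82°): θ ← 15° +82° = 97°
rotate_crank_by(+57°): θ ← 97° +57° = 154°
rotate_crank_by(-66°): θ ← 154° -66° = 88°
rotate_crank_by(+45°): θ ← 88° +45° = 133°
rotate_crank_by(+26°): θ ← 133° +26° = 159°
rotate_crank_by(-46°): θ ← 159° -46° = 113°
crank pin P = (r cos θ, r sin θ) = (-13.284858, 31.297165)
h = r sin θ − e = 31.297165 − 2 = 29.297165
x = r cos θ + √(L² − h²) = -13.284858 + √(66049.0 − 858.3239) = -13.284858 + 255.324648 = 242.039790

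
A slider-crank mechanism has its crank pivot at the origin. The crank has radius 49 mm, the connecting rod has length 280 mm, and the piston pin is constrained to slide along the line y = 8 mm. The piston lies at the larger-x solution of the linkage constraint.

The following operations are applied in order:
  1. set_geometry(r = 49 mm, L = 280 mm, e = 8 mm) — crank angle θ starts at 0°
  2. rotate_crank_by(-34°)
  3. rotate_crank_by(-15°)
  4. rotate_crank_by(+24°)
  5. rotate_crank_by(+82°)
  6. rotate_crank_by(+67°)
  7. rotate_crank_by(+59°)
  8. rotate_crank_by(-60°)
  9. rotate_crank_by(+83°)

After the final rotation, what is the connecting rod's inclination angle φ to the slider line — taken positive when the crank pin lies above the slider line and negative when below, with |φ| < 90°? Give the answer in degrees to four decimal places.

-6.0437

set_geometry: r = 49 mm, L = 280 mm, e = 8 mm; θ ← 0°
rotate_crank_by(-34°): θ ← 0° -34° = -34°
rotate_crank_by(-15°): θ ← -34° -15° = -49°
rotate_crank_by(+24°): θ ← -49° +24° = -25°
rotate_crank_by(+82°): θ ← -25° +82° = 57°
rotate_crank_by(+67°): θ ← 57° +67° = 124°
rotate_crank_by(+59°): θ ← 124° +59° = 183°
rotate_crank_by(-60°): θ ← 183° -60° = 123°
rotate_crank_by(+83°): θ ← 123° +83° = 206°
crank pin P = (r cos θ, r sin θ) = (-44.040908, -21.480186)
h = r sin θ − e = -21.480186 − 8 = -29.480186
sin φ = h / L = -29.480186 / 280 = -0.10528638
φ = arcsin(-0.10528638) = -6.043666°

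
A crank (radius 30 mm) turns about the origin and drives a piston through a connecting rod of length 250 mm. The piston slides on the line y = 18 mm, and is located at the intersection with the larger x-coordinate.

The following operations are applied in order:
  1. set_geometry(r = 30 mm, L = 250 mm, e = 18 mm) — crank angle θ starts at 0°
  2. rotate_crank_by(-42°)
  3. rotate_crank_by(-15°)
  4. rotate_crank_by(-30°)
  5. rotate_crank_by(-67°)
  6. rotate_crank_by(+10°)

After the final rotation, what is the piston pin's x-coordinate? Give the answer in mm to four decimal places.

set_geometry: r = 30 mm, L = 250 mm, e = 18 mm; θ ← 0°
rotate_crank_by(-42°): θ ← 0° -42° = -42°
rotate_crank_by(-15°): θ ← -42° -15° = -57°
rotate_crank_by(-30°): θ ← -57° -30° = -87°
rotate_crank_by(-67°): θ ← -87° -67° = -154°
rotate_crank_by(+10°): θ ← -154° +10° = -144°
crank pin P = (r cos θ, r sin θ) = (-24.270510, -17.633558)
h = r sin θ − e = -17.633558 − 18 = -35.633558
x = r cos θ + √(L² − h²) = -24.270510 + √(62500.0 − 1269.7504) = -24.270510 + 247.447468 = 223.176958

223.1770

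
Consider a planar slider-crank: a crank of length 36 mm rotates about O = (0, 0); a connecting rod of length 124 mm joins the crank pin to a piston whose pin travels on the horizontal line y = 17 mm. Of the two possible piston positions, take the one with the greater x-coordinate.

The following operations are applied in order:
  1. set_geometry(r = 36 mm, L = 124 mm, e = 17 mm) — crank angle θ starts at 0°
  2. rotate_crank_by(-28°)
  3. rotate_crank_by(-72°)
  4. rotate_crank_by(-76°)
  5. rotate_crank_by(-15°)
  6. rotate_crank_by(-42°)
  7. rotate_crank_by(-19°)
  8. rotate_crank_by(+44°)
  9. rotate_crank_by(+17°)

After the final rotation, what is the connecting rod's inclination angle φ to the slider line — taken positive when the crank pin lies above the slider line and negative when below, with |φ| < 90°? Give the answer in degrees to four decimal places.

-4.6863

set_geometry: r = 36 mm, L = 124 mm, e = 17 mm; θ ← 0°
rotate_crank_by(-28°): θ ← 0° -28° = -28°
rotate_crank_by(-72°): θ ← -28° -72° = -100°
rotate_crank_by(-76°): θ ← -100° -76° = -176°
rotate_crank_by(-15°): θ ← -176° -15° = -191°
rotate_crank_by(-42°): θ ← -191° -42° = -233°
rotate_crank_by(-19°): θ ← -233° -19° = -252°
rotate_crank_by(+44°): θ ← -252° +44° = -208°
rotate_crank_by(+17°): θ ← -208° +17° = -191°
crank pin P = (r cos θ, r sin θ) = (-35.338579, 6.869124)
h = r sin θ − e = 6.869124 − 17 = -10.130876
sin φ = h / L = -10.130876 / 124 = -0.08170061
φ = arcsin(-0.08170061) = -4.686324°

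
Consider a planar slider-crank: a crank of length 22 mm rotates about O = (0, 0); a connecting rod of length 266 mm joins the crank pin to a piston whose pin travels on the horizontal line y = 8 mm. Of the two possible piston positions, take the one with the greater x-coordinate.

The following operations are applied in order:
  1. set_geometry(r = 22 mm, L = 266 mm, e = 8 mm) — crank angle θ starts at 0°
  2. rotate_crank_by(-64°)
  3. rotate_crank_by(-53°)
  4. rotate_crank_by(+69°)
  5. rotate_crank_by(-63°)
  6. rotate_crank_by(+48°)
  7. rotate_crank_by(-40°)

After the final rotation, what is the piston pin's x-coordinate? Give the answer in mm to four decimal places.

set_geometry: r = 22 mm, L = 266 mm, e = 8 mm; θ ← 0°
rotate_crank_by(-64°): θ ← 0° -64° = -64°
rotate_crank_by(-53°): θ ← -64° -53° = -117°
rotate_crank_by(+69°): θ ← -117° +69° = -48°
rotate_crank_by(-63°): θ ← -48° -63° = -111°
rotate_crank_by(+48°): θ ← -111° +48° = -63°
rotate_crank_by(-40°): θ ← -63° -40° = -103°
crank pin P = (r cos θ, r sin θ) = (-4.948923, -21.436141)
h = r sin θ − e = -21.436141 − 8 = -29.436141
x = r cos θ + √(L² − h²) = -4.948923 + √(70756.0 − 866.4864) = -4.948923 + 264.366249 = 259.417326

259.4173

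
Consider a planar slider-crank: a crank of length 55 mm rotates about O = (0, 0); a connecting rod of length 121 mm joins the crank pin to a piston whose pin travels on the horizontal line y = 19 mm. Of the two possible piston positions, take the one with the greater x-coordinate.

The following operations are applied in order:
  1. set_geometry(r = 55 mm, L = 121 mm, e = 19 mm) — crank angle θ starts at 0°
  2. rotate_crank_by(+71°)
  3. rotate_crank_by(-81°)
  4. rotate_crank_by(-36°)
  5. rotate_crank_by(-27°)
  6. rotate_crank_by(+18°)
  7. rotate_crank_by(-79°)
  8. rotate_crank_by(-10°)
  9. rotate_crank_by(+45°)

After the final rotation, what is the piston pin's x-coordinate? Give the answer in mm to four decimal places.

87.6497

set_geometry: r = 55 mm, L = 121 mm, e = 19 mm; θ ← 0°
rotate_crank_by(+71°): θ ← 0° +71° = 71°
rotate_crank_by(-81°): θ ← 71° -81° = -10°
rotate_crank_by(-36°): θ ← -10° -36° = -46°
rotate_crank_by(-27°): θ ← -46° -27° = -73°
rotate_crank_by(+18°): θ ← -73° +18° = -55°
rotate_crank_by(-79°): θ ← -55° -79° = -134°
rotate_crank_by(-10°): θ ← -134° -10° = -144°
rotate_crank_by(+45°): θ ← -144° +45° = -99°
crank pin P = (r cos θ, r sin θ) = (-8.603896, -54.322859)
h = r sin θ − e = -54.322859 − 19 = -73.322859
x = r cos θ + √(L² − h²) = -8.603896 + √(14641.0 − 5376.2416) = -8.603896 + 96.253615 = 87.649719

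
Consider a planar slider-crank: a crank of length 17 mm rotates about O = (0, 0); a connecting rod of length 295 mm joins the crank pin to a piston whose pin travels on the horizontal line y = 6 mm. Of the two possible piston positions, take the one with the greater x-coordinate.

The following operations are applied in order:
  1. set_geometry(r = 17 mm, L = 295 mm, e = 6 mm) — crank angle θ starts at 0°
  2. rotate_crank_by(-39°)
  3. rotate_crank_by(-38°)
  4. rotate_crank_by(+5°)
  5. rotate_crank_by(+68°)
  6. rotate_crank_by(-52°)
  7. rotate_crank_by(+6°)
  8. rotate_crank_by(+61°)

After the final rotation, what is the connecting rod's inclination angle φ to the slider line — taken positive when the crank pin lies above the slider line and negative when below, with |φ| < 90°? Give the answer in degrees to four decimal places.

set_geometry: r = 17 mm, L = 295 mm, e = 6 mm; θ ← 0°
rotate_crank_by(-39°): θ ← 0° -39° = -39°
rotate_crank_by(-38°): θ ← -39° -38° = -77°
rotate_crank_by(+5°): θ ← -77° +5° = -72°
rotate_crank_by(+68°): θ ← -72° +68° = -4°
rotate_crank_by(-52°): θ ← -4° -52° = -56°
rotate_crank_by(+6°): θ ← -56° +6° = -50°
rotate_crank_by(+61°): θ ← -50° +61° = 11°
crank pin P = (r cos θ, r sin θ) = (16.687662, 3.243753)
h = r sin θ − e = 3.243753 − 6 = -2.756247
sin φ = h / L = -2.756247 / 295 = -0.00934321
φ = arcsin(-0.00934321) = -0.535334°

-0.5353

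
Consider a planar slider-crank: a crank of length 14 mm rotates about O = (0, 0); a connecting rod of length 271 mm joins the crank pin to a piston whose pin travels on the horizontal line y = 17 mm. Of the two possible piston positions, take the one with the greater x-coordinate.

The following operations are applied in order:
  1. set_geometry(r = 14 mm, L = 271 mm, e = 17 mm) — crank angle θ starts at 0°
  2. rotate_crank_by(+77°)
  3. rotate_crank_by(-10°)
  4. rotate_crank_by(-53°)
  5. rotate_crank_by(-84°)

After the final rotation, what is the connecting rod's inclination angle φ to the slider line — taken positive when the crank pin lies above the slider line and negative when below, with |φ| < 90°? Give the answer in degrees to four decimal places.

set_geometry: r = 14 mm, L = 271 mm, e = 17 mm; θ ← 0°
rotate_crank_by(+77°): θ ← 0° +77° = 77°
rotate_crank_by(-10°): θ ← 77° -10° = 67°
rotate_crank_by(-53°): θ ← 67° -53° = 14°
rotate_crank_by(-84°): θ ← 14° -84° = -70°
crank pin P = (r cos θ, r sin θ) = (4.788282, -13.155697)
h = r sin θ − e = -13.155697 − 17 = -30.155697
sin φ = h / L = -30.155697 / 271 = -0.11127563
φ = arcsin(-0.11127563) = -6.388855°

-6.3889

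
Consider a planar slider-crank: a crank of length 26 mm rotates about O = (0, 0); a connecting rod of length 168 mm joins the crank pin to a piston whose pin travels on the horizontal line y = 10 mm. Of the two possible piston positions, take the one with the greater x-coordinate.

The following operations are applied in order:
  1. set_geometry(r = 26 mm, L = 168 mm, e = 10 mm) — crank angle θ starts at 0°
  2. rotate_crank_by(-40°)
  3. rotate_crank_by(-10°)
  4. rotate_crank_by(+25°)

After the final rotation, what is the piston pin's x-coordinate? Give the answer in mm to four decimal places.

190.2478

set_geometry: r = 26 mm, L = 168 mm, e = 10 mm; θ ← 0°
rotate_crank_by(-40°): θ ← 0° -40° = -40°
rotate_crank_by(-10°): θ ← -40° -10° = -50°
rotate_crank_by(+25°): θ ← -50° +25° = -25°
crank pin P = (r cos θ, r sin θ) = (23.564002, -10.988075)
h = r sin θ − e = -10.988075 − 10 = -20.988075
x = r cos θ + √(L² − h²) = 23.564002 + √(28224.0 − 440.4993) = 23.564002 + 166.683835 = 190.247837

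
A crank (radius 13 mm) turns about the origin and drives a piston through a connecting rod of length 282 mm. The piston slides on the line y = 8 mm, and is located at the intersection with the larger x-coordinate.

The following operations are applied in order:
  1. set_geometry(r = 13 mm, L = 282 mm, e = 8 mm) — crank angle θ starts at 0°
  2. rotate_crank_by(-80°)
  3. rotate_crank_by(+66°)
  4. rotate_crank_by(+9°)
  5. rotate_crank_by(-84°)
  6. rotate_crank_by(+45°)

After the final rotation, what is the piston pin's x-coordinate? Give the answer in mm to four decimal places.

290.8367

set_geometry: r = 13 mm, L = 282 mm, e = 8 mm; θ ← 0°
rotate_crank_by(-80°): θ ← 0° -80° = -80°
rotate_crank_by(+66°): θ ← -80° +66° = -14°
rotate_crank_by(+9°): θ ← -14° +9° = -5°
rotate_crank_by(-84°): θ ← -5° -84° = -89°
rotate_crank_by(+45°): θ ← -89° +45° = -44°
crank pin P = (r cos θ, r sin θ) = (9.351417, -9.030559)
h = r sin θ − e = -9.030559 − 8 = -17.030559
x = r cos θ + √(L² − h²) = 9.351417 + √(79524.0 − 290.0399) = 9.351417 + 281.485275 = 290.836692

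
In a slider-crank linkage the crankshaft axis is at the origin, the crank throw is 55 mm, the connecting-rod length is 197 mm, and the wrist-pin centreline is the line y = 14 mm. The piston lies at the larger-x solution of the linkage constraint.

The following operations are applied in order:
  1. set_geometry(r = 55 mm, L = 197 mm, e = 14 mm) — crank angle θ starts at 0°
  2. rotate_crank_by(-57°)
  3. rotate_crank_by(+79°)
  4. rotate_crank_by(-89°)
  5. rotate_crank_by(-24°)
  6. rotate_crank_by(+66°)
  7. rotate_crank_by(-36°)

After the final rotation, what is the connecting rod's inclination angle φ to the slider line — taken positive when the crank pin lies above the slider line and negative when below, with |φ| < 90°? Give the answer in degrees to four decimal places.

-18.3759

set_geometry: r = 55 mm, L = 197 mm, e = 14 mm; θ ← 0°
rotate_crank_by(-57°): θ ← 0° -57° = -57°
rotate_crank_by(+79°): θ ← -57° +79° = 22°
rotate_crank_by(-89°): θ ← 22° -89° = -67°
rotate_crank_by(-24°): θ ← -67° -24° = -91°
rotate_crank_by(+66°): θ ← -91° +66° = -25°
rotate_crank_by(-36°): θ ← -25° -36° = -61°
crank pin P = (r cos θ, r sin θ) = (26.664529, -48.104084)
h = r sin θ − e = -48.104084 − 14 = -62.104084
sin φ = h / L = -62.104084 / 197 = -0.31524916
φ = arcsin(-0.31524916) = -18.375856°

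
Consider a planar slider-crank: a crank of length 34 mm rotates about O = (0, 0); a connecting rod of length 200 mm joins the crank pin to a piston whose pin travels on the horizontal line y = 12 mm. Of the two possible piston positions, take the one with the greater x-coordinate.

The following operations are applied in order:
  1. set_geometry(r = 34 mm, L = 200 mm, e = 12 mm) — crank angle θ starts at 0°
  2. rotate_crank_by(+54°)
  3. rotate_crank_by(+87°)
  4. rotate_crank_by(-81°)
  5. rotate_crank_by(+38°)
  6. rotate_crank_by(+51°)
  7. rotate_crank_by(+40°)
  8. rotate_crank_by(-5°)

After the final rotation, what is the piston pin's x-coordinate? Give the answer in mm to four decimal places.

165.5658

set_geometry: r = 34 mm, L = 200 mm, e = 12 mm; θ ← 0°
rotate_crank_by(+54°): θ ← 0° +54° = 54°
rotate_crank_by(+87°): θ ← 54° +87° = 141°
rotate_crank_by(-81°): θ ← 141° -81° = 60°
rotate_crank_by(+38°): θ ← 60° +38° = 98°
rotate_crank_by(+51°): θ ← 98° +51° = 149°
rotate_crank_by(+40°): θ ← 149° +40° = 189°
rotate_crank_by(-5°): θ ← 189° -5° = 184°
crank pin P = (r cos θ, r sin θ) = (-33.917178, -2.371720)
h = r sin θ − e = -2.371720 − 12 = -14.371720
x = r cos θ + √(L² − h²) = -33.917178 + √(40000.0 − 206.5463) = -33.917178 + 199.482966 = 165.565788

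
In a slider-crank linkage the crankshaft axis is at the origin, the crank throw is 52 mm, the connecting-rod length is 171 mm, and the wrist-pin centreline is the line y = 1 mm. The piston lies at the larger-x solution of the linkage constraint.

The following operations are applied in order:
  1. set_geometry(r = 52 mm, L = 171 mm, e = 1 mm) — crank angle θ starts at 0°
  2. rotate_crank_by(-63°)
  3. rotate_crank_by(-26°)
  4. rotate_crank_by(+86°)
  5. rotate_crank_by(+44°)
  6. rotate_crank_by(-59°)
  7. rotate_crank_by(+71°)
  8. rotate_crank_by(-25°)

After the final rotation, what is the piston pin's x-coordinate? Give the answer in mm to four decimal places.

set_geometry: r = 52 mm, L = 171 mm, e = 1 mm; θ ← 0°
rotate_crank_by(-63°): θ ← 0° -63° = -63°
rotate_crank_by(-26°): θ ← -63° -26° = -89°
rotate_crank_by(+86°): θ ← -89° +86° = -3°
rotate_crank_by(+44°): θ ← -3° +44° = 41°
rotate_crank_by(-59°): θ ← 41° -59° = -18°
rotate_crank_by(+71°): θ ← -18° +71° = 53°
rotate_crank_by(-25°): θ ← 53° -25° = 28°
crank pin P = (r cos θ, r sin θ) = (45.913275, 24.412521)
h = r sin θ − e = 24.412521 − 1 = 23.412521
x = r cos θ + √(L² − h²) = 45.913275 + √(29241.0 − 548.1462) = 45.913275 + 169.389651 = 215.302926

215.3029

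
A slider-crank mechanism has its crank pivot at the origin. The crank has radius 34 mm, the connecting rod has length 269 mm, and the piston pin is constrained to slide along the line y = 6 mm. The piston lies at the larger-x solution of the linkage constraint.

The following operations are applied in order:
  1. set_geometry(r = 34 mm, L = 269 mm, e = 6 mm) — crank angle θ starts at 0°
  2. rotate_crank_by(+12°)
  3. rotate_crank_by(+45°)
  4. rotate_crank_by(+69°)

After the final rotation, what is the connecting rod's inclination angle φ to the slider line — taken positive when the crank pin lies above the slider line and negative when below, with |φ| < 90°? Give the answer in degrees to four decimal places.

4.5857

set_geometry: r = 34 mm, L = 269 mm, e = 6 mm; θ ← 0°
rotate_crank_by(+12°): θ ← 0° +12° = 12°
rotate_crank_by(+45°): θ ← 12° +45° = 57°
rotate_crank_by(+69°): θ ← 57° +69° = 126°
crank pin P = (r cos θ, r sin θ) = (-19.984699, 27.506578)
h = r sin θ − e = 27.506578 − 6 = 21.506578
sin φ = h / L = 21.506578 / 269 = 0.07995010
φ = arcsin(0.07995010) = 4.585698°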